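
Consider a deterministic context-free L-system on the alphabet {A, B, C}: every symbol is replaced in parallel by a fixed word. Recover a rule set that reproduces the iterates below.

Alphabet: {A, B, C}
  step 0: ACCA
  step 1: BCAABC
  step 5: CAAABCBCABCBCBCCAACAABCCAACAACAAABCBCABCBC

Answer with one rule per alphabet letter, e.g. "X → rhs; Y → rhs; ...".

A->BC, B->CA, C->A

  step 0 ⇒ step 1: ACCA ⇒ BC·A·A·BC
    A ↦ BC
    C ↦ A
    B ↦ CA  (constrained at step 1)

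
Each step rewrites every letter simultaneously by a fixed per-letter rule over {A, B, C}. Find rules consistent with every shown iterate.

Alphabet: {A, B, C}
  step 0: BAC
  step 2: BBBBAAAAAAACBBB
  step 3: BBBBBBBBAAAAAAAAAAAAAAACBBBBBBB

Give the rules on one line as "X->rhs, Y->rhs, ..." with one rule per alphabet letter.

A->AA, B->BB, C->ACB

  step 2 ⇒ step 3: BBBBAAAAAAACBBB ⇒ BB·BB·BB·BB·AA·AA·AA·AA·AA·AA·AA·ACB·BB·BB·BB
    A ↦ AA
    B ↦ BB
    C ↦ ACB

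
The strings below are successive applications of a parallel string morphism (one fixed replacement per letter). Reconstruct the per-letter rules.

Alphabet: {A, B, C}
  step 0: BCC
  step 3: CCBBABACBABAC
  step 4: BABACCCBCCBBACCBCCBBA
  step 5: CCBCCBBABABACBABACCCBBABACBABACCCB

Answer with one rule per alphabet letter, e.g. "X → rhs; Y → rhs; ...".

A->CB, B->C, C->BA

  step 4 ⇒ step 5: BABACCCBCCBBACCBCCBBA ⇒ C·CB·C·CB·BA·BA·BA·C·BA·BA·C·C·CB·BA·BA·C·BA·BA·C·C·CB
    A ↦ CB
    B ↦ C
    C ↦ BA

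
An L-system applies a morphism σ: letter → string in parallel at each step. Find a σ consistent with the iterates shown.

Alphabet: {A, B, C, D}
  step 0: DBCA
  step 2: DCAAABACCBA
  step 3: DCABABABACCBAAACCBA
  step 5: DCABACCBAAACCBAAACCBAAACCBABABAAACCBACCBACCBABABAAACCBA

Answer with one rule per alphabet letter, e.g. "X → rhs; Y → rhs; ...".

  step 2 ⇒ step 3: DCAAABACCBA ⇒ DC·A·BA·BA·BA·CC·BA·A·A·CC·BA
    A ↦ BA
    B ↦ CC
    C ↦ A
    D ↦ DC

A->BA, B->CC, C->A, D->DC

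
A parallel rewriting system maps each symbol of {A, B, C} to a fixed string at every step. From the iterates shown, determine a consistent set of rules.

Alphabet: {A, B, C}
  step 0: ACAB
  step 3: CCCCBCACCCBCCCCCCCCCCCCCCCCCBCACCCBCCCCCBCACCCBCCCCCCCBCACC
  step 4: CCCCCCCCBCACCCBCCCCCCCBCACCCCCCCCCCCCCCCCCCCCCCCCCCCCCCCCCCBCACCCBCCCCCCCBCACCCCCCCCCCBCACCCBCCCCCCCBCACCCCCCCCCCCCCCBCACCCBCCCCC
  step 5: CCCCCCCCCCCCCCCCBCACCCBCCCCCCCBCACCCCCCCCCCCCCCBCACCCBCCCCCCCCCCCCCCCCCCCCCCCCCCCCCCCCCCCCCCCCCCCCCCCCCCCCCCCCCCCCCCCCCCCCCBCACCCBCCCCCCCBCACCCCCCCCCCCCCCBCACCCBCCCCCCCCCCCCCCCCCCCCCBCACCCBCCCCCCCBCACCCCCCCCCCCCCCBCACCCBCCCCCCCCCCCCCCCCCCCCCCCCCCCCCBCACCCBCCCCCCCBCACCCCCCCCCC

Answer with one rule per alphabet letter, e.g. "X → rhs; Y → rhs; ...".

  step 4 ⇒ step 5: CCCCCCCCBCACCCBCCCCCCCBCACCCCCCCCCCCCCCCCCCCCCCCCCCCCCCCCCCBCACCCBCCCCCCCBCACCCCCCCCCCBCACCCBCCCCCCCBCACCCCCCCCCCCCCCBCACCCBCCCCC ⇒ CC·CC·CC·CC·CC·CC·CC·CC·BCA·CC·CBC·CC·CC·CC·BCA·CC·CC·CC·CC·CC·CC·CC·BCA·CC·CBC·CC·CC·CC·CC·CC·CC·CC·CC·CC·CC·CC·CC·CC·CC·CC·CC·CC·CC·CC·CC·CC·CC·CC·CC·CC·CC·CC·CC·CC·CC·CC·CC·CC·CC·BCA·CC·CBC·CC·CC·CC·BCA·CC·CC·CC·CC·CC·CC·CC·BCA·CC·CBC·CC·CC·CC·CC·CC·CC·CC·CC·CC·CC·BCA·CC·CBC·CC·CC·CC·BCA·CC·CC·CC·CC·CC·CC·CC·BCA·CC·CBC·CC·CC·CC·CC·CC·CC·CC·CC·CC·CC·CC·CC·CC·CC·BCA·CC·CBC·CC·CC·CC·BCA·CC·CC·CC·CC·CC
    A ↦ CBC
    B ↦ BCA
    C ↦ CC

A->CBC, B->BCA, C->CC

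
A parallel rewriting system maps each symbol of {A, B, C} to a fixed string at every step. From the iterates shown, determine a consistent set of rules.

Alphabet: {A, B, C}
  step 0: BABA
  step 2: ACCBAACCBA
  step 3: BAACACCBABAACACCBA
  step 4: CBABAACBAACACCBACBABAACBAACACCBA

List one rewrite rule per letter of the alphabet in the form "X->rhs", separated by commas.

  step 3 ⇒ step 4: BAACACCBABAACACCBA ⇒ C·BA·BA·AC·BA·AC·AC·C·BA·C·BA·BA·AC·BA·AC·AC·C·BA
    A ↦ BA
    B ↦ C
    C ↦ AC

A->BA, B->C, C->AC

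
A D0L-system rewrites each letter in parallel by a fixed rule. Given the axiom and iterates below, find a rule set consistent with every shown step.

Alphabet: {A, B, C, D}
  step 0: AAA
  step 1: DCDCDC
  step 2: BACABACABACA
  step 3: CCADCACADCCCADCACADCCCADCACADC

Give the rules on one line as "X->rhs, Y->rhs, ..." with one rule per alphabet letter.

  step 2 ⇒ step 3: BACABACABACA ⇒ CCA·DC·ACA·DC·CCA·DC·ACA·DC·CCA·DC·ACA·DC
    A ↦ DC
    B ↦ CCA
    C ↦ ACA
  step 1 ⇒ step 2: DCDCDC ⇒ B·ACA·B·ACA·B·ACA
    D ↦ B

A->DC, B->CCA, C->ACA, D->B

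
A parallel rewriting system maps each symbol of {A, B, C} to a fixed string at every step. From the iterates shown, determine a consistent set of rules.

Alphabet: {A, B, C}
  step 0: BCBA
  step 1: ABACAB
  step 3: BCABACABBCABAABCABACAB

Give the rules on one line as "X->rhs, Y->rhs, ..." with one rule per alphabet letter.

A->CAB, B->A, C->B

  step 0 ⇒ step 1: BCBA ⇒ A·B·A·CAB
    A ↦ CAB
    B ↦ A
    C ↦ B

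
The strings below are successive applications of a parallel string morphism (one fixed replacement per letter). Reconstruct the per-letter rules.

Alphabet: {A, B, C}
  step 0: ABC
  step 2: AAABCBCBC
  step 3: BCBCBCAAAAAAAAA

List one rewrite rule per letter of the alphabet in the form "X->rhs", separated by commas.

  step 2 ⇒ step 3: AAABCBCBC ⇒ BC·BC·BC·AA·A·AA·A·AA·A
    A ↦ BC
    B ↦ AA
    C ↦ A

A->BC, B->AA, C->A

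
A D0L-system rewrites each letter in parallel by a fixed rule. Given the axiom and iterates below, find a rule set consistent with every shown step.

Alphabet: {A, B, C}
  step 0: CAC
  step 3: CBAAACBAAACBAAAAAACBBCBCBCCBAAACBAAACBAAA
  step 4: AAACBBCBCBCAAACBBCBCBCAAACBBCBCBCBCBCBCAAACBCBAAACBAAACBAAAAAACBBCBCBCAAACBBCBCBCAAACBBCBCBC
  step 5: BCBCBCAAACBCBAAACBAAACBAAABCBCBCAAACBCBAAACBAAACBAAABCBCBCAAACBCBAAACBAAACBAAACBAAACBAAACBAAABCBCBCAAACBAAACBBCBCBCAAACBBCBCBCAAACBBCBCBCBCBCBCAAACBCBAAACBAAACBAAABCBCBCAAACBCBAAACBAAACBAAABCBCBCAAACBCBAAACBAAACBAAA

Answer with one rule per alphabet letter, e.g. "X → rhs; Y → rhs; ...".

A->BC, B->CB, C->AAA

  step 4 ⇒ step 5: AAACBBCBCBCAAACBBCBCBCAAACBBCBCBCBCBCBCAAACBCBAAACBAAACBAAAAAACBBCBCBCAAACBBCBCBCAAACBBCBCBC ⇒ BC·BC·BC·AAA·CB·CB·AAA·CB·AAA·CB·AAA·BC·BC·BC·AAA·CB·CB·AAA·CB·AAA·CB·AAA·BC·BC·BC·AAA·CB·CB·AAA·CB·AAA·CB·AAA·CB·AAA·CB·AAA·CB·AAA·BC·BC·BC·AAA·CB·AAA·CB·BC·BC·BC·AAA·CB·BC·BC·BC·AAA·CB·BC·BC·BC·BC·BC·BC·AAA·CB·CB·AAA·CB·AAA·CB·AAA·BC·BC·BC·AAA·CB·CB·AAA·CB·AAA·CB·AAA·BC·BC·BC·AAA·CB·CB·AAA·CB·AAA·CB·AAA
    A ↦ BC
    B ↦ CB
    C ↦ AAA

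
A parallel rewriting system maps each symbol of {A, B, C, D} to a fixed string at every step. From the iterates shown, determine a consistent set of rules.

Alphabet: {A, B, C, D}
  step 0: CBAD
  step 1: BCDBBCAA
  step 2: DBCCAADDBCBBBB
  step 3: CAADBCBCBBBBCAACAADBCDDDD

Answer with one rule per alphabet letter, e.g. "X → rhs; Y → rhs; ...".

  step 2 ⇒ step 3: DBCCAADDBCBBBB ⇒ CAA·D·BC·BC·BB·BB·CAA·CAA·D·BC·D·D·D·D
    A ↦ BB
    B ↦ D
    C ↦ BC
    D ↦ CAA

A->BB, B->D, C->BC, D->CAA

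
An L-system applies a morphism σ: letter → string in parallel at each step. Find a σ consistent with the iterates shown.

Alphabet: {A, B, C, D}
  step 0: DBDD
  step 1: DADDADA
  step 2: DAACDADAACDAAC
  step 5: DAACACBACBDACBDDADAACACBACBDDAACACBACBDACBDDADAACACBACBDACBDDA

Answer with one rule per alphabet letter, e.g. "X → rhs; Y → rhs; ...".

A->AC, B->D, C->B, D->DA

  step 1 ⇒ step 2: DADDADA ⇒ DA·AC·DA·DA·AC·DA·AC
    A ↦ AC
    D ↦ DA
  step 0 ⇒ step 1: DBDD ⇒ DA·D·DA·DA
    B ↦ D
    C ↦ B  (constrained at step 2)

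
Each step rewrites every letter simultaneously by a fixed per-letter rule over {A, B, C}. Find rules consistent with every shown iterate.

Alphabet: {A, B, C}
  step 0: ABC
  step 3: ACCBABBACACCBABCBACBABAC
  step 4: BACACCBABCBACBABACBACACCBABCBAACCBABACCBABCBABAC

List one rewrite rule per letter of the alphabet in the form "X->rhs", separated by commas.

  step 3 ⇒ step 4: ACCBABBACACCBABCBACBABAC ⇒ B·AC·AC·CBA·B·CBA·CBA·B·AC·B·AC·AC·CBA·B·CBA·AC·CBA·B·AC·CBA·B·CBA·B·AC
    A ↦ B
    B ↦ CBA
    C ↦ AC

A->B, B->CBA, C->AC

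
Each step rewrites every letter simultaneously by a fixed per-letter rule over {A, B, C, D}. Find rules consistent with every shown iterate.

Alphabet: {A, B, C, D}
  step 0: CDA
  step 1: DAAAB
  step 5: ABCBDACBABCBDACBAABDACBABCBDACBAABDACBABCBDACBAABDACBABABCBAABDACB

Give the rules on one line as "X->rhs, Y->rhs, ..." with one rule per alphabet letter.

  step 0 ⇒ step 1: CDA ⇒ DA·A·AB
    A ↦ AB
    C ↦ DA
    D ↦ A
    B ↦ CB  (constrained at step 1)

A->AB, B->CB, C->DA, D->A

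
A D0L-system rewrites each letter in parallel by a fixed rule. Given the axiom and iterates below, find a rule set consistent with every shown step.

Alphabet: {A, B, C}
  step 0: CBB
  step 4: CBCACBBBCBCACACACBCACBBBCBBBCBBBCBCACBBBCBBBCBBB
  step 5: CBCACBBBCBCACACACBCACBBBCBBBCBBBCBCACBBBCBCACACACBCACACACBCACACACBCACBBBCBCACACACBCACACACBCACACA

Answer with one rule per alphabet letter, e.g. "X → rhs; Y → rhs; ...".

A->BB, B->CA, C->CB

  step 4 ⇒ step 5: CBCACBBBCBCACACACBCACBBBCBBBCBBBCBCACBBBCBBBCBBB ⇒ CB·CA·CB·BB·CB·CA·CA·CA·CB·CA·CB·BB·CB·BB·CB·BB·CB·CA·CB·BB·CB·CA·CA·CA·CB·CA·CA·CA·CB·CA·CA·CA·CB·CA·CB·BB·CB·CA·CA·CA·CB·CA·CA·CA·CB·CA·CA·CA
    A ↦ BB
    B ↦ CA
    C ↦ CB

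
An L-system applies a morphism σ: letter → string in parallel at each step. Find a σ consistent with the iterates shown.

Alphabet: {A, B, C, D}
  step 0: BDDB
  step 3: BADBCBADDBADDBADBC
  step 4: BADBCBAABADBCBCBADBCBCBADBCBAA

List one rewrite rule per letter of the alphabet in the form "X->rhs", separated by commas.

  step 3 ⇒ step 4: BADBCBADDBADDBADBC ⇒ BA·D·BC·BA·A·BA·D·BC·BC·BA·D·BC·BC·BA·D·BC·BA·A
    A ↦ D
    B ↦ BA
    C ↦ A
    D ↦ BC

A->D, B->BA, C->A, D->BC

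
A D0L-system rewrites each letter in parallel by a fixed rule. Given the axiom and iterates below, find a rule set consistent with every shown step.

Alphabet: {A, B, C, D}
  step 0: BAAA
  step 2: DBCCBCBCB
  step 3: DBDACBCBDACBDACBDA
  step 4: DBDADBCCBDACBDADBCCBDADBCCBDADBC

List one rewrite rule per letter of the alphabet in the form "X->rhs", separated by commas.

  step 3 ⇒ step 4: DBDACBCBDACBDACBDA ⇒ DB·DA·DB·C·CB·DA·CB·DA·DB·C·CB·DA·DB·C·CB·DA·DB·C
    A ↦ C
    B ↦ DA
    C ↦ CB
    D ↦ DB

A->C, B->DA, C->CB, D->DB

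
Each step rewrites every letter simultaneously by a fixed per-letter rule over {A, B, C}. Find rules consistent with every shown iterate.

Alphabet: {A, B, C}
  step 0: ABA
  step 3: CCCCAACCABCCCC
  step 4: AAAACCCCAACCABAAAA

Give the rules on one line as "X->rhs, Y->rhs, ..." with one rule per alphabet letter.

A->CC, B->AB, C->A

  step 3 ⇒ step 4: CCCCAACCABCCCC ⇒ A·A·A·A·CC·CC·A·A·CC·AB·A·A·A·A
    A ↦ CC
    B ↦ AB
    C ↦ A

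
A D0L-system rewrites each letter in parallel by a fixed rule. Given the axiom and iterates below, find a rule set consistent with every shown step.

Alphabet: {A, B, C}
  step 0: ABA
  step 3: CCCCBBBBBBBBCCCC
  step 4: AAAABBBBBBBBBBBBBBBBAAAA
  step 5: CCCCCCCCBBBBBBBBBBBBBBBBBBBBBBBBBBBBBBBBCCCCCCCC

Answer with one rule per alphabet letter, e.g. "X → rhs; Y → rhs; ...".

A->CC, B->BB, C->A

  step 4 ⇒ step 5: AAAABBBBBBBBBBBBBBBBAAAA ⇒ CC·CC·CC·CC·BB·BB·BB·BB·BB·BB·BB·BB·BB·BB·BB·BB·BB·BB·BB·BB·CC·CC·CC·CC
    A ↦ CC
    B ↦ BB
  step 3 ⇒ step 4: CCCCBBBBBBBBCCCC ⇒ A·A·A·A·BB·BB·BB·BB·BB·BB·BB·BB·A·A·A·A
    C ↦ A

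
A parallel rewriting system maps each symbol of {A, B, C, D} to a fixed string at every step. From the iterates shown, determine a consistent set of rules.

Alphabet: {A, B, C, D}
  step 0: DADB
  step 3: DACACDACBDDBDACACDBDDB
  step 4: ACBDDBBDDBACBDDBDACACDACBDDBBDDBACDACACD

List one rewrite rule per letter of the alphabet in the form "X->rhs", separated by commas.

A->BD, B->D, C->DB, D->AC

  step 3 ⇒ step 4: DACACDACBDDBDACACDBDDB ⇒ AC·BD·DB·BD·DB·AC·BD·DB·D·AC·AC·D·AC·BD·DB·BD·DB·AC·D·AC·AC·D
    A ↦ BD
    B ↦ D
    C ↦ DB
    D ↦ AC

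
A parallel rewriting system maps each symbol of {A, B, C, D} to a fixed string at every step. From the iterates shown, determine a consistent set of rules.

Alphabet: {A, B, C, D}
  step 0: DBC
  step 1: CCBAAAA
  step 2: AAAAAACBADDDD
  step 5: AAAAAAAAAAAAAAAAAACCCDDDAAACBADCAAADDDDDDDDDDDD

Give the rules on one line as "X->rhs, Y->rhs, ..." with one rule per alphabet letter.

  step 1 ⇒ step 2: CCBAAAA ⇒ AAA·AAA·CBA·D·D·D·D
    A ↦ D
    B ↦ CBA
    C ↦ AAA
  step 0 ⇒ step 1: DBC ⇒ C·CBA·AAA
    D ↦ C

A->D, B->CBA, C->AAA, D->C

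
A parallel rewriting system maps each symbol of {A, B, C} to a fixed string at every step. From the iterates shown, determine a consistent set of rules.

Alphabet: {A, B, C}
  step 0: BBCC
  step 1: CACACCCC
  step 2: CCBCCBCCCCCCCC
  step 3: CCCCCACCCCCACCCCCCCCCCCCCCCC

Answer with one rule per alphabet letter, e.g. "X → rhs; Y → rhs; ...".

A->B, B->CA, C->CC

  step 2 ⇒ step 3: CCBCCBCCCCCCCC ⇒ CC·CC·CA·CC·CC·CA·CC·CC·CC·CC·CC·CC·CC·CC
    B ↦ CA
    C ↦ CC
  step 1 ⇒ step 2: CACACCCC ⇒ CC·B·CC·B·CC·CC·CC·CC
    A ↦ B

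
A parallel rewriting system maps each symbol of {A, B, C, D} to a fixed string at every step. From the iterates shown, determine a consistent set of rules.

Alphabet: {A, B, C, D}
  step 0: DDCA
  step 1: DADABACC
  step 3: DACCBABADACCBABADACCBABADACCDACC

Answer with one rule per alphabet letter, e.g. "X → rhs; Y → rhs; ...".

A->CC, B->DA, C->BA, D->DA

  step 0 ⇒ step 1: DDCA ⇒ DA·DA·BA·CC
    A ↦ CC
    C ↦ BA
    D ↦ DA
    B ↦ DA  (constrained at step 1)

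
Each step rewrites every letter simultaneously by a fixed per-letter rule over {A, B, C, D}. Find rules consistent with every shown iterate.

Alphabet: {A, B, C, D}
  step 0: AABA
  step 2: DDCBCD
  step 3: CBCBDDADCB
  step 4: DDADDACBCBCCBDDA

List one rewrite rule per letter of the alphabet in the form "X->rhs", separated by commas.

  step 3 ⇒ step 4: CBCBDDADCB ⇒ D·DA·D·DA·CB·CB·C·CB·D·DA
    A ↦ C
    B ↦ DA
    C ↦ D
    D ↦ CB

A->C, B->DA, C->D, D->CB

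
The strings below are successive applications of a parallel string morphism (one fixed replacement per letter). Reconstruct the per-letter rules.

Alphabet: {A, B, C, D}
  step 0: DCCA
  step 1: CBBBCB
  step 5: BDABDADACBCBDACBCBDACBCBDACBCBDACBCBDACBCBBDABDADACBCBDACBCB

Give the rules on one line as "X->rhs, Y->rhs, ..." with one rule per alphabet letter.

  step 0 ⇒ step 1: DCCA ⇒ CB·B·B·CB
    A ↦ CB
    C ↦ B
    D ↦ CB
    B ↦ DA  (constrained at step 1)

A->CB, B->DA, C->B, D->CB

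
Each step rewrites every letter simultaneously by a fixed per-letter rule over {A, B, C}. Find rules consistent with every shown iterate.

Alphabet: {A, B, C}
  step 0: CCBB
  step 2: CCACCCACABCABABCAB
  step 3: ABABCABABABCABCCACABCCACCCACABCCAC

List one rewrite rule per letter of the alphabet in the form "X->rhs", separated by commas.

  step 2 ⇒ step 3: CCACCCACABCABABCAB ⇒ AB·AB·C·AB·AB·AB·C·AB·C·CAC·AB·C·CAC·C·CAC·AB·C·CAC
    A ↦ C
    B ↦ CAC
    C ↦ AB

A->C, B->CAC, C->AB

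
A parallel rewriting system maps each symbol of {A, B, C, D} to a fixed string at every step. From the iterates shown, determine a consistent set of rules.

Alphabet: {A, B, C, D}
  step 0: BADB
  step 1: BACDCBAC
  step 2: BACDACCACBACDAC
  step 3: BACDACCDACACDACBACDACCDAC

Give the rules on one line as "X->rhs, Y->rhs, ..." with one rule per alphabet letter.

A->D, B->BAC, C->AC, D->C

  step 2 ⇒ step 3: BACDACCACBACDAC ⇒ BAC·D·AC·C·D·AC·AC·D·AC·BAC·D·AC·C·D·AC
    A ↦ D
    B ↦ BAC
    C ↦ AC
    D ↦ C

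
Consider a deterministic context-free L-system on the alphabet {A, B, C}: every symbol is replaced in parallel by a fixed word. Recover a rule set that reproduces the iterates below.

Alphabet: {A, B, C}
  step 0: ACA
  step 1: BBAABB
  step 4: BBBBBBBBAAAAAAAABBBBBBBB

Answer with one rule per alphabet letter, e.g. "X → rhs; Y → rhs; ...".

  step 0 ⇒ step 1: ACA ⇒ BB·AA·BB
    A ↦ BB
    C ↦ AA
    B ↦ C  (constrained at step 1)

A->BB, B->C, C->AA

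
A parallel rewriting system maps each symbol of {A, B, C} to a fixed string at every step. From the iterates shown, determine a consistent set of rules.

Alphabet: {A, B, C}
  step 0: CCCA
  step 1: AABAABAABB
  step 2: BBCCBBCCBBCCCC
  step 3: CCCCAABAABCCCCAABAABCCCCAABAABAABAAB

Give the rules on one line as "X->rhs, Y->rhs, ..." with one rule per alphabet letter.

  step 2 ⇒ step 3: BBCCBBCCBBCCCC ⇒ CC·CC·AAB·AAB·CC·CC·AAB·AAB·CC·CC·AAB·AAB·AAB·AAB
    B ↦ CC
    C ↦ AAB
  step 0 ⇒ step 1: CCCA ⇒ AAB·AAB·AAB·B
    A ↦ B

A->B, B->CC, C->AAB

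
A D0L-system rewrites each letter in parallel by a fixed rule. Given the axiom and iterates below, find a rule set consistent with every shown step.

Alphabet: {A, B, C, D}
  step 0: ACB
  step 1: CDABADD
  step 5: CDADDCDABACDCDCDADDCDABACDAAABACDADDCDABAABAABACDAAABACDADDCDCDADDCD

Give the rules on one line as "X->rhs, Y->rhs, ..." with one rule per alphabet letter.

A->CD, B->ADD, C->AB, D->A

  step 0 ⇒ step 1: ACB ⇒ CD·AB·ADD
    A ↦ CD
    B ↦ ADD
    C ↦ AB
    D ↦ A  (constrained at step 1)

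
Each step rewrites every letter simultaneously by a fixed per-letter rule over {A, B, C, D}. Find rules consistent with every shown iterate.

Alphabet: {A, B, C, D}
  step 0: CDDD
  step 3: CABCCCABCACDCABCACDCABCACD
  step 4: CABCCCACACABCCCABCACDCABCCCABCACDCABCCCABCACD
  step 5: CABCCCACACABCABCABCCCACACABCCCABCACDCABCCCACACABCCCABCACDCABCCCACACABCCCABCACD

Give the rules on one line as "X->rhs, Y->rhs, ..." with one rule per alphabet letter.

  step 4 ⇒ step 5: CABCCCACACABCCCABCACDCABCCCABCACDCABCCCABCACD ⇒ CA·B·CC·CA·CA·CA·B·CA·B·CA·B·CC·CA·CA·CA·B·CC·CA·B·CA·CD·CA·B·CC·CA·CA·CA·B·CC·CA·B·CA·CD·CA·B·CC·CA·CA·CA·B·CC·CA·B·CA·CD
    A ↦ B
    B ↦ CC
    C ↦ CA
    D ↦ CD

A->B, B->CC, C->CA, D->CD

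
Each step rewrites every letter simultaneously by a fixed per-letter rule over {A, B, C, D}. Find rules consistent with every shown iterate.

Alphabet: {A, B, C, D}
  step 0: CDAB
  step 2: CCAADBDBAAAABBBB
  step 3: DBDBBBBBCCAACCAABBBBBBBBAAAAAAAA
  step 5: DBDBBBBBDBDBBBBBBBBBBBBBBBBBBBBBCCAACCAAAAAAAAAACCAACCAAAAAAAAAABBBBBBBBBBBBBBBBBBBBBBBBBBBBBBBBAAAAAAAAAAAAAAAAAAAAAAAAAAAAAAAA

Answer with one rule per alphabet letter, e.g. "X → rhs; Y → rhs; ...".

A->BB, B->AA, C->DB, D->CC

  step 2 ⇒ step 3: CCAADBDBAAAABBBB ⇒ DB·DB·BB·BB·CC·AA·CC·AA·BB·BB·BB·BB·AA·AA·AA·AA
    A ↦ BB
    B ↦ AA
    C ↦ DB
    D ↦ CC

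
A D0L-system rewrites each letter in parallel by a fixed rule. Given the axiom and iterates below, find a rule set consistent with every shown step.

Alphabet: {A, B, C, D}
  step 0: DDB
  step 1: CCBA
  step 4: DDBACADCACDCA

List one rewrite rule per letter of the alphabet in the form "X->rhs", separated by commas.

  step 0 ⇒ step 1: DDB ⇒ C·C·BA
    B ↦ BA
    D ↦ C
    A ↦ CA  (constrained at step 1)
    C ↦ D  (constrained at step 1)

A->CA, B->BA, C->D, D->C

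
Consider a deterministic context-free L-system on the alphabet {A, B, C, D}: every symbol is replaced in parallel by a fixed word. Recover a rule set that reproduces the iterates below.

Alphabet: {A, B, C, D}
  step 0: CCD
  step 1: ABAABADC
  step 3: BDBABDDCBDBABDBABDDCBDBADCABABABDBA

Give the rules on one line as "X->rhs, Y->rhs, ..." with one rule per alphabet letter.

  step 0 ⇒ step 1: CCD ⇒ ABA·ABA·DC
    C ↦ ABA
    D ↦ DC
    A ↦ BA  (constrained at step 1)
    B ↦ BD  (constrained at step 1)

A->BA, B->BD, C->ABA, D->DC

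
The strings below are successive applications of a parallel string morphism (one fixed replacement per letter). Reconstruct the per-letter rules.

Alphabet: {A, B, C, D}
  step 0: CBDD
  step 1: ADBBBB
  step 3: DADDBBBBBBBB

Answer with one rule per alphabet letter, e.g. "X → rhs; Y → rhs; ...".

  step 0 ⇒ step 1: CBDD ⇒ A·D·BB·BB
    B ↦ D
    C ↦ A
    D ↦ BB
    A ↦ BC  (constrained at step 1)

A->BC, B->D, C->A, D->BB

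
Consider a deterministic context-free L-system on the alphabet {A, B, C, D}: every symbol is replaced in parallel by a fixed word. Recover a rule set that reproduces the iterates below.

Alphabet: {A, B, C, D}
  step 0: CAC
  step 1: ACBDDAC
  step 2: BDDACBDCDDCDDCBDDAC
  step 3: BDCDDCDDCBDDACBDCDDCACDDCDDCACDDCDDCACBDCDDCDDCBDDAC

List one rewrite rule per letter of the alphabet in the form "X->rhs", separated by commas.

  step 2 ⇒ step 3: BDDACBDCDDCDDCBDDAC ⇒ BDC·DDC·DDC·BDD·AC·BDC·DDC·AC·DDC·DDC·AC·DDC·DDC·AC·BDC·DDC·DDC·BDD·AC
    A ↦ BDD
    B ↦ BDC
    C ↦ AC
    D ↦ DDC

A->BDD, B->BDC, C->AC, D->DDC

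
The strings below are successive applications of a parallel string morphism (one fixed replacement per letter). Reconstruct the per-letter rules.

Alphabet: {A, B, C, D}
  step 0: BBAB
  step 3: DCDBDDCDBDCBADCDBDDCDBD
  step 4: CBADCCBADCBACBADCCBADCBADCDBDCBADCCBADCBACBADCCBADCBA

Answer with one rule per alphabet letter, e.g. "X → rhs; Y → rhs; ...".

  step 3 ⇒ step 4: DCDBDDCDBDCBADCDBDDCDBD ⇒ CBA·DC·CBA·D·CBA·CBA·DC·CBA·D·CBA·DC·D·BD·CBA·DC·CBA·D·CBA·CBA·DC·CBA·D·CBA
    A ↦ BD
    B ↦ D
    C ↦ DC
    D ↦ CBA

A->BD, B->D, C->DC, D->CBA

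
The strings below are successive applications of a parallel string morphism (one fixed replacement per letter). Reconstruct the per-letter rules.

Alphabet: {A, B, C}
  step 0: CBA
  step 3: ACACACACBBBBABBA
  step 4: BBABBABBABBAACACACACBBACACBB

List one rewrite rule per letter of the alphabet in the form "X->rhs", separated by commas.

A->BB, B->AC, C->A

  step 3 ⇒ step 4: ACACACACBBBBABBA ⇒ BB·A·BB·A·BB·A·BB·A·AC·AC·AC·AC·BB·AC·AC·BB
    A ↦ BB
    B ↦ AC
    C ↦ A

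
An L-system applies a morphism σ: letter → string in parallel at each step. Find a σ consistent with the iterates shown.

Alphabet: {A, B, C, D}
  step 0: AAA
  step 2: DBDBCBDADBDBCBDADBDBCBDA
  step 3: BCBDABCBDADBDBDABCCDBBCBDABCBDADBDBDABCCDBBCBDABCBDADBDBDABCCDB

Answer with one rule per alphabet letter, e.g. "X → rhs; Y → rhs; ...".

A->CDB, B->BDA, C->DBD, D->BC

  step 2 ⇒ step 3: DBDBCBDADBDBCBDADBDBCBDA ⇒ BC·BDA·BC·BDA·DBD·BDA·BC·CDB·BC·BDA·BC·BDA·DBD·BDA·BC·CDB·BC·BDA·BC·BDA·DBD·BDA·BC·CDB
    A ↦ CDB
    B ↦ BDA
    C ↦ DBD
    D ↦ BC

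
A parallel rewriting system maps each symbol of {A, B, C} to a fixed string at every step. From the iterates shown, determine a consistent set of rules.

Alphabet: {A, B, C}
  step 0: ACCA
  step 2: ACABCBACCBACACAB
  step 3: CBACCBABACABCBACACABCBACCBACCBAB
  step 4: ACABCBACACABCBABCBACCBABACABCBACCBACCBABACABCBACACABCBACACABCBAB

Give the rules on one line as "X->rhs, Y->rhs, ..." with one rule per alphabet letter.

A->CB, B->AB, C->AC

  step 3 ⇒ step 4: CBACCBABACABCBACACABCBACCBACCBAB ⇒ AC·AB·CB·AC·AC·AB·CB·AB·CB·AC·CB·AB·AC·AB·CB·AC·CB·AC·CB·AB·AC·AB·CB·AC·AC·AB·CB·AC·AC·AB·CB·AB
    A ↦ CB
    B ↦ AB
    C ↦ AC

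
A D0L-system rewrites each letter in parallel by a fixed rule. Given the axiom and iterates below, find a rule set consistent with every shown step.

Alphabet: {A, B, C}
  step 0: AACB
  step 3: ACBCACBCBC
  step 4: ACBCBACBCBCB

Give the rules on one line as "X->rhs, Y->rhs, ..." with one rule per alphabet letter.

  step 3 ⇒ step 4: ACBCACBCBC ⇒ AC·B·C·B·AC·B·C·B·C·B
    A ↦ AC
    B ↦ C
    C ↦ B

A->AC, B->C, C->B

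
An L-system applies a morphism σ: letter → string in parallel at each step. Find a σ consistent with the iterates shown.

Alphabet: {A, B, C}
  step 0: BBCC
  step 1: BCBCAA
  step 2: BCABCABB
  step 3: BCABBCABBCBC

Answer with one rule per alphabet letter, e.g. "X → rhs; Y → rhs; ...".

  step 2 ⇒ step 3: BCABCABB ⇒ BC·A·B·BC·A·B·BC·BC
    A ↦ B
    B ↦ BC
    C ↦ A

A->B, B->BC, C->A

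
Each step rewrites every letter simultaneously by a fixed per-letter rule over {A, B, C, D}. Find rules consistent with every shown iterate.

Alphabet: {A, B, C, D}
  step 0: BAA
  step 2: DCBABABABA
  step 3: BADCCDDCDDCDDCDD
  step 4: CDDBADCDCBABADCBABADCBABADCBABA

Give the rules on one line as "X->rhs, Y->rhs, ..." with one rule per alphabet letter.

A->DD, B->C, C->DC, D->BA

  step 3 ⇒ step 4: BADCCDDCDDCDDCDD ⇒ C·DD·BA·DC·DC·BA·BA·DC·BA·BA·DC·BA·BA·DC·BA·BA
    A ↦ DD
    B ↦ C
    C ↦ DC
    D ↦ BA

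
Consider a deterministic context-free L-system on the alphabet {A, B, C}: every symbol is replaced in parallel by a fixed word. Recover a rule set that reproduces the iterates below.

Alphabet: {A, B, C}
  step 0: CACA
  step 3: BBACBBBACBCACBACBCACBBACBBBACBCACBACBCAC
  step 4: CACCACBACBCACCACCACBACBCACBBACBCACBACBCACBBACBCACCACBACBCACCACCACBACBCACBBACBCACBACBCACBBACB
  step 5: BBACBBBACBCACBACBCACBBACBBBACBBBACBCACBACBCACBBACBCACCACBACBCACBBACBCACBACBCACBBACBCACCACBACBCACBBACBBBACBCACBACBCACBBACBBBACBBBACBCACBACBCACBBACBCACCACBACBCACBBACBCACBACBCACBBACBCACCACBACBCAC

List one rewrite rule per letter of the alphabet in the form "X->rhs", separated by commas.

A->BAC, B->CAC, C->B

  step 4 ⇒ step 5: CACCACBACBCACCACCACBACBCACBBACBCACBACBCACBBACBCACCACBACBCACCACCACBACBCACBBACBCACBACBCACBBACB ⇒ B·BAC·B·B·BAC·B·CAC·BAC·B·CAC·B·BAC·B·B·BAC·B·B·BAC·B·CAC·BAC·B·CAC·B·BAC·B·CAC·CAC·BAC·B·CAC·B·BAC·B·CAC·BAC·B·CAC·B·BAC·B·CAC·CAC·BAC·B·CAC·B·BAC·B·B·BAC·B·CAC·BAC·B·CAC·B·BAC·B·B·BAC·B·B·BAC·B·CAC·BAC·B·CAC·B·BAC·B·CAC·CAC·BAC·B·CAC·B·BAC·B·CAC·BAC·B·CAC·B·BAC·B·CAC·CAC·BAC·B·CAC
    A ↦ BAC
    B ↦ CAC
    C ↦ B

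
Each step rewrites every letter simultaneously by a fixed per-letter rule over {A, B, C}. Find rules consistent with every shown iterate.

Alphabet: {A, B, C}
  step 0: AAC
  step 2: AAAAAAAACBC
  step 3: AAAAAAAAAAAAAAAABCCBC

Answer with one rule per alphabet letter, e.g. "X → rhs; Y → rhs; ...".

  step 2 ⇒ step 3: AAAAAAAACBC ⇒ AA·AA·AA·AA·AA·AA·AA·AA·BC·C·BC
    A ↦ AA
    B ↦ C
    C ↦ BC

A->AA, B->C, C->BC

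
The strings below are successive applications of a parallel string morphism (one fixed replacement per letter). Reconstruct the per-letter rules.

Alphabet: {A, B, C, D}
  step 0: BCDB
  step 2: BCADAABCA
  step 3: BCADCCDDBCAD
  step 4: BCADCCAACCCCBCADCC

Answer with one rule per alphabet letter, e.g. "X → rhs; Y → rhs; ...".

A->D, B->BC, C->A, D->CC

  step 3 ⇒ step 4: BCADCCDDBCAD ⇒ BC·A·D·CC·A·A·CC·CC·BC·A·D·CC
    A ↦ D
    B ↦ BC
    C ↦ A
    D ↦ CC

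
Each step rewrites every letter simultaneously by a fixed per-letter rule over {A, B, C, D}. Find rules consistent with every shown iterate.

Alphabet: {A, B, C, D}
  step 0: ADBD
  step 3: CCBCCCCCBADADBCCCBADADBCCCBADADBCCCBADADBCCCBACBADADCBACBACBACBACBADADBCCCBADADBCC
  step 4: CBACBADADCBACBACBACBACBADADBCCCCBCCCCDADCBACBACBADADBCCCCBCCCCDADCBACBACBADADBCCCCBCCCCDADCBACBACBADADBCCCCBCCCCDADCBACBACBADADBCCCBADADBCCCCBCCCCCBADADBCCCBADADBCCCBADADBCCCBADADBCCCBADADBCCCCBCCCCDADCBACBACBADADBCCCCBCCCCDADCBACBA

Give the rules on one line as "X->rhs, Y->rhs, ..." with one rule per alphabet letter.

A->BCC, B->DAD, C->CBA, D->CC

  step 3 ⇒ step 4: CCBCCCCCBADADBCCCBADADBCCCBADADBCCCBADADBCCCBACBADADCBACBACBACBACBADADBCCCBADADBCC ⇒ CBA·CBA·DAD·CBA·CBA·CBA·CBA·CBA·DAD·BCC·CC·BCC·CC·DAD·CBA·CBA·CBA·DAD·BCC·CC·BCC·CC·DAD·CBA·CBA·CBA·DAD·BCC·CC·BCC·CC·DAD·CBA·CBA·CBA·DAD·BCC·CC·BCC·CC·DAD·CBA·CBA·CBA·DAD·BCC·CBA·DAD·BCC·CC·BCC·CC·CBA·DAD·BCC·CBA·DAD·BCC·CBA·DAD·BCC·CBA·DAD·BCC·CBA·DAD·BCC·CC·BCC·CC·DAD·CBA·CBA·CBA·DAD·BCC·CC·BCC·CC·DAD·CBA·CBA
    A ↦ BCC
    B ↦ DAD
    C ↦ CBA
    D ↦ CC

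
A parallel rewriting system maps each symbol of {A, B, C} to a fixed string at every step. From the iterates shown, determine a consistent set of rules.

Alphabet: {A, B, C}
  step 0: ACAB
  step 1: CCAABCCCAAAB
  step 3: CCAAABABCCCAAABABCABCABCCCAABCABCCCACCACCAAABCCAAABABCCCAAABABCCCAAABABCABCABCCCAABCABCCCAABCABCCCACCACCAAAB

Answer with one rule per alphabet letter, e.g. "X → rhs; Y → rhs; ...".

  step 0 ⇒ step 1: ACAB ⇒ CCA·ABC·CCA·AAB
    A ↦ CCA
    B ↦ AAB
    C ↦ ABC

A->CCA, B->AAB, C->ABC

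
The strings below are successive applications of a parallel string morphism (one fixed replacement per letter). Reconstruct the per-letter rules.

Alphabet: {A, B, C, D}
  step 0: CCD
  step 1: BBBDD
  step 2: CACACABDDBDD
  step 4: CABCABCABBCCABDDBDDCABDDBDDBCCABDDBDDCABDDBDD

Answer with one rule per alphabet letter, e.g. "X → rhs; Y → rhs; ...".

  step 1 ⇒ step 2: BBBDD ⇒ CA·CA·CA·BDD·BDD
    B ↦ CA
    D ↦ BDD
    A ↦ C  (constrained at step 2)
  step 0 ⇒ step 1: CCD ⇒ B·B·BDD
    C ↦ B

A->C, B->CA, C->B, D->BDD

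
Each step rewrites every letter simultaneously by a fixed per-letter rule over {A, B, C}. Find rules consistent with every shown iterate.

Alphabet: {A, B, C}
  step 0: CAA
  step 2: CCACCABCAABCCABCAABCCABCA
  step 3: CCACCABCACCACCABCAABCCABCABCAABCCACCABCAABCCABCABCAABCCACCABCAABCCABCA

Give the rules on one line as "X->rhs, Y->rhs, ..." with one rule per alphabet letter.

A->BCA, B->AB, C->CCA

  step 2 ⇒ step 3: CCACCABCAABCCABCAABCCABCA ⇒ CCA·CCA·BCA·CCA·CCA·BCA·AB·CCA·BCA·BCA·AB·CCA·CCA·BCA·AB·CCA·BCA·BCA·AB·CCA·CCA·BCA·AB·CCA·BCA
    A ↦ BCA
    B ↦ AB
    C ↦ CCA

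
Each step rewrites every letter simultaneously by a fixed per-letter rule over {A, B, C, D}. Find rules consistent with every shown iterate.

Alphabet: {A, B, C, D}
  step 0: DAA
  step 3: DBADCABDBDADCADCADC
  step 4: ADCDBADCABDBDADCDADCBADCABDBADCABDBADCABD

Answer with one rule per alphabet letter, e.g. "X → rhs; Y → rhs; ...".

A->B, B->D, C->ABD, D->ADC

  step 3 ⇒ step 4: DBADCABDBDADCADCADC ⇒ ADC·D·B·ADC·ABD·B·D·ADC·D·ADC·B·ADC·ABD·B·ADC·ABD·B·ADC·ABD
    A ↦ B
    B ↦ D
    C ↦ ABD
    D ↦ ADC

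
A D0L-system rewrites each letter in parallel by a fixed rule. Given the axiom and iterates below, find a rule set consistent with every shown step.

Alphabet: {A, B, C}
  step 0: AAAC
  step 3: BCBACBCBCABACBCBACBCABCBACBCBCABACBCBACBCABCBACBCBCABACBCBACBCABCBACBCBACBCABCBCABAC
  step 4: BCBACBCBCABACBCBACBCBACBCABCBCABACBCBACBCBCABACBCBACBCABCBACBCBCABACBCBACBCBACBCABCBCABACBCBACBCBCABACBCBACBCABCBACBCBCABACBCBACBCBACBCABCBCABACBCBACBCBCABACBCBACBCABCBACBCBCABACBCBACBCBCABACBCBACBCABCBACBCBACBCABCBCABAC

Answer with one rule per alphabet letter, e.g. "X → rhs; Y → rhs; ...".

A->BCA, B->BC, C->BAC

  step 3 ⇒ step 4: BCBACBCBCABACBCBACBCABCBACBCBCABACBCBACBCABCBACBCBCABACBCBACBCABCBACBCBACBCABCBCABAC ⇒ BC·BAC·BC·BCA·BAC·BC·BAC·BC·BAC·BCA·BC·BCA·BAC·BC·BAC·BC·BCA·BAC·BC·BAC·BCA·BC·BAC·BC·BCA·BAC·BC·BAC·BC·BAC·BCA·BC·BCA·BAC·BC·BAC·BC·BCA·BAC·BC·BAC·BCA·BC·BAC·BC·BCA·BAC·BC·BAC·BC·BAC·BCA·BC·BCA·BAC·BC·BAC·BC·BCA·BAC·BC·BAC·BCA·BC·BAC·BC·BCA·BAC·BC·BAC·BC·BCA·BAC·BC·BAC·BCA·BC·BAC·BC·BAC·BCA·BC·BCA·BAC
    A ↦ BCA
    B ↦ BC
    C ↦ BAC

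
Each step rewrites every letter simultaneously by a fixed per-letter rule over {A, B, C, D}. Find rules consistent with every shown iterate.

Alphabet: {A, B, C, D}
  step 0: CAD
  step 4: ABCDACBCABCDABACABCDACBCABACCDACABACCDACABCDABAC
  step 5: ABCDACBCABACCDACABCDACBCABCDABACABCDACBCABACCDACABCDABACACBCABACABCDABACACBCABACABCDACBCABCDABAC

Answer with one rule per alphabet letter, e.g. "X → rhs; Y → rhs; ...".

A->AB, B->CD, C->AC, D->BC

  step 4 ⇒ step 5: ABCDACBCABCDABACABCDACBCABACCDACABACCDACABCDABAC ⇒ AB·CD·AC·BC·AB·AC·CD·AC·AB·CD·AC·BC·AB·CD·AB·AC·AB·CD·AC·BC·AB·AC·CD·AC·AB·CD·AB·AC·AC·BC·AB·AC·AB·CD·AB·AC·AC·BC·AB·AC·AB·CD·AC·BC·AB·CD·AB·AC
    A ↦ AB
    B ↦ CD
    C ↦ AC
    D ↦ BC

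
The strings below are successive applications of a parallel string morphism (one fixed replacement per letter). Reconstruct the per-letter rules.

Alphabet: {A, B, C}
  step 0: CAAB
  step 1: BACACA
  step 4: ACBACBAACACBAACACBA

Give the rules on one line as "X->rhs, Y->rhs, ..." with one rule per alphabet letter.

  step 0 ⇒ step 1: CAAB ⇒ B·AC·AC·A
    A ↦ AC
    B ↦ A
    C ↦ B

A->AC, B->A, C->B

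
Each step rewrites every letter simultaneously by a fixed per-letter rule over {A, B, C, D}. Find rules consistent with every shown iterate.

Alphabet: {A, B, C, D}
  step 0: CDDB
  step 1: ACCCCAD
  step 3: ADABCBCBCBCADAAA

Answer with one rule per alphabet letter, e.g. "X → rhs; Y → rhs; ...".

  step 0 ⇒ step 1: CDDB ⇒ A·CC·CC·AD
    B ↦ AD
    C ↦ A
    D ↦ CC
    A ↦ BC  (constrained at step 1)

A->BC, B->AD, C->A, D->CC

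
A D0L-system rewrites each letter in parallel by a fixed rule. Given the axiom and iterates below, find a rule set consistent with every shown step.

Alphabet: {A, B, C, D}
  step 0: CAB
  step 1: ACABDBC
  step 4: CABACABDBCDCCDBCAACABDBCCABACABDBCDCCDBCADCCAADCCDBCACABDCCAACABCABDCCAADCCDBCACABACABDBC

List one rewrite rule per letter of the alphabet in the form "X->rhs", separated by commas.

A->CAB, B->DBC, C->A, D->DCC

  step 0 ⇒ step 1: CAB ⇒ A·CAB·DBC
    A ↦ CAB
    B ↦ DBC
    C ↦ A
    D ↦ DCC  (constrained at step 1)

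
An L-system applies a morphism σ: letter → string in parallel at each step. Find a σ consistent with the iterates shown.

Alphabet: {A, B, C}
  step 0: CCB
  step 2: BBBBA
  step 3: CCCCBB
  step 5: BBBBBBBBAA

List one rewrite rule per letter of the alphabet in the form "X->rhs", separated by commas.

  step 2 ⇒ step 3: BBBBA ⇒ C·C·C·C·BB
    A ↦ BB
    B ↦ C
    C ↦ A  (constrained at step 0)

A->BB, B->C, C->A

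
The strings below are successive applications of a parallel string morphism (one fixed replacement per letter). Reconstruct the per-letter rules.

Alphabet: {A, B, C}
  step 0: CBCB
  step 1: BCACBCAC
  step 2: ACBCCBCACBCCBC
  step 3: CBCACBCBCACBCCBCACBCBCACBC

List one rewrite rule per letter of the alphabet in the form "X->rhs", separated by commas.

  step 2 ⇒ step 3: ACBCCBCACBCCBC ⇒ C·BC·AC·BC·BC·AC·BC·C·BC·AC·BC·BC·AC·BC
    A ↦ C
    B ↦ AC
    C ↦ BC

A->C, B->AC, C->BC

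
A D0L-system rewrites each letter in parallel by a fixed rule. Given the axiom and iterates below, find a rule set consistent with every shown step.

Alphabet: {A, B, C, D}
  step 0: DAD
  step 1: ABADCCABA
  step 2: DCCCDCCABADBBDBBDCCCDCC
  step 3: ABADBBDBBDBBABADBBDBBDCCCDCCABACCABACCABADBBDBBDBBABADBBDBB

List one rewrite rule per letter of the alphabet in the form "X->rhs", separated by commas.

  step 2 ⇒ step 3: DCCCDCCABADBBDBBDCCCDCC ⇒ ABA·DBB·DBB·DBB·ABA·DBB·DBB·DCC·C·DCC·ABA·C·C·ABA·C·C·ABA·DBB·DBB·DBB·ABA·DBB·DBB
    A ↦ DCC
    B ↦ C
    C ↦ DBB
    D ↦ ABA

A->DCC, B->C, C->DBB, D->ABA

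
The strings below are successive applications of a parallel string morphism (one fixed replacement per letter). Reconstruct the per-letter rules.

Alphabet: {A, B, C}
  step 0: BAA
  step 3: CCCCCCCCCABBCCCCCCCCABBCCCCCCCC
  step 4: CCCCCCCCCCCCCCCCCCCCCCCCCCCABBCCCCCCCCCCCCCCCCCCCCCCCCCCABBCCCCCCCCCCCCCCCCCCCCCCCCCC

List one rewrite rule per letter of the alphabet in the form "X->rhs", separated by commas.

A->ABB, B->C, C->CCC

  step 3 ⇒ step 4: CCCCCCCCCABBCCCCCCCCABBCCCCCCCC ⇒ CCC·CCC·CCC·CCC·CCC·CCC·CCC·CCC·CCC·ABB·C·C·CCC·CCC·CCC·CCC·CCC·CCC·CCC·CCC·ABB·C·C·CCC·CCC·CCC·CCC·CCC·CCC·CCC·CCC
    A ↦ ABB
    B ↦ C
    C ↦ CCC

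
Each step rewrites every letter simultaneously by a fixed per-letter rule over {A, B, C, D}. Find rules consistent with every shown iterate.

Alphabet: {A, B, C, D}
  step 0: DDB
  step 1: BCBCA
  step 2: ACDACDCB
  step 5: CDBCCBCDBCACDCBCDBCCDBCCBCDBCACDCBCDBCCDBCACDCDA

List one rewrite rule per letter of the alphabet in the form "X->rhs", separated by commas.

A->CB, B->A, C->CD, D->BC

  step 1 ⇒ step 2: BCBCA ⇒ A·CD·A·CD·CB
    A ↦ CB
    B ↦ A
    C ↦ CD
  step 0 ⇒ step 1: DDB ⇒ BC·BC·A
    D ↦ BC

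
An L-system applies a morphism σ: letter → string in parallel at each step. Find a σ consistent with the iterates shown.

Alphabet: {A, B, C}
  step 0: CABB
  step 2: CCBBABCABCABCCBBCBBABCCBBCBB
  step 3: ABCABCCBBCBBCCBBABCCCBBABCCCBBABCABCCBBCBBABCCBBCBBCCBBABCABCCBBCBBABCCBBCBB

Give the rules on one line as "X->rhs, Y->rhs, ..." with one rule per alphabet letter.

  step 2 ⇒ step 3: CCBBABCABCABCCBBCBBABCCBBCBB ⇒ ABC·ABC·CBB·CBB·C·CBB·ABC·C·CBB·ABC·C·CBB·ABC·ABC·CBB·CBB·ABC·CBB·CBB·C·CBB·ABC·ABC·CBB·CBB·ABC·CBB·CBB
    A ↦ C
    B ↦ CBB
    C ↦ ABC

A->C, B->CBB, C->ABC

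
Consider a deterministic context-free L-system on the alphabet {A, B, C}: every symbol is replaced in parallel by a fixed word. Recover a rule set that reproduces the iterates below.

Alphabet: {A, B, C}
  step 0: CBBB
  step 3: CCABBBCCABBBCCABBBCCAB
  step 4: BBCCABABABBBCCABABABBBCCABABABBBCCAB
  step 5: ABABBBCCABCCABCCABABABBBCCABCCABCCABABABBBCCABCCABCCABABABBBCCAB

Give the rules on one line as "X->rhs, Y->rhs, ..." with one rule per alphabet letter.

A->CC, B->AB, C->B

  step 4 ⇒ step 5: BBCCABABABBBCCABABABBBCCABABABBBCCAB ⇒ AB·AB·B·B·CC·AB·CC·AB·CC·AB·AB·AB·B·B·CC·AB·CC·AB·CC·AB·AB·AB·B·B·CC·AB·CC·AB·CC·AB·AB·AB·B·B·CC·AB
    A ↦ CC
    B ↦ AB
    C ↦ B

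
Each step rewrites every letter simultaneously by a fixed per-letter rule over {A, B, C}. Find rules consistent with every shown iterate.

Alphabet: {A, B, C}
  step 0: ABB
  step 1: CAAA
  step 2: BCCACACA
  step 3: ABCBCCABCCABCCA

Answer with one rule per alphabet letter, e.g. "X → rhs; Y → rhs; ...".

A->CA, B->A, C->BC

  step 2 ⇒ step 3: BCCACACA ⇒ A·BC·BC·CA·BC·CA·BC·CA
    A ↦ CA
    B ↦ A
    C ↦ BC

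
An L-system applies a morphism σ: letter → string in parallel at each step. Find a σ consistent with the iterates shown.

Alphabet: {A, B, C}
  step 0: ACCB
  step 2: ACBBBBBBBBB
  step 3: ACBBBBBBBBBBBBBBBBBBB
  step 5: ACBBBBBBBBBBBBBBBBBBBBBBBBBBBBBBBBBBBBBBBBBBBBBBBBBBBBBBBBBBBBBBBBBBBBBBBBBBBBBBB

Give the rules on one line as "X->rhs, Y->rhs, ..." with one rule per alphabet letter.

A->AC, B->BB, C->B

  step 2 ⇒ step 3: ACBBBBBBBBB ⇒ AC·B·BB·BB·BB·BB·BB·BB·BB·BB·BB
    A ↦ AC
    B ↦ BB
    C ↦ B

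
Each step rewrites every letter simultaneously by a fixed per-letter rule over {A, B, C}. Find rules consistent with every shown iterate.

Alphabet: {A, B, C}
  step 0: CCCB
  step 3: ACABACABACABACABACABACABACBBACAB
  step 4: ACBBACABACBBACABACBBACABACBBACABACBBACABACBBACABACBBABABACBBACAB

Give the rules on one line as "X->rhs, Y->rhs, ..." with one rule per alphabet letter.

A->AC, B->AB, C->BB

  step 3 ⇒ step 4: ACABACABACABACABACABACABACBBACAB ⇒ AC·BB·AC·AB·AC·BB·AC·AB·AC·BB·AC·AB·AC·BB·AC·AB·AC·BB·AC·AB·AC·BB·AC·AB·AC·BB·AB·AB·AC·BB·AC·AB
    A ↦ AC
    B ↦ AB
    C ↦ BB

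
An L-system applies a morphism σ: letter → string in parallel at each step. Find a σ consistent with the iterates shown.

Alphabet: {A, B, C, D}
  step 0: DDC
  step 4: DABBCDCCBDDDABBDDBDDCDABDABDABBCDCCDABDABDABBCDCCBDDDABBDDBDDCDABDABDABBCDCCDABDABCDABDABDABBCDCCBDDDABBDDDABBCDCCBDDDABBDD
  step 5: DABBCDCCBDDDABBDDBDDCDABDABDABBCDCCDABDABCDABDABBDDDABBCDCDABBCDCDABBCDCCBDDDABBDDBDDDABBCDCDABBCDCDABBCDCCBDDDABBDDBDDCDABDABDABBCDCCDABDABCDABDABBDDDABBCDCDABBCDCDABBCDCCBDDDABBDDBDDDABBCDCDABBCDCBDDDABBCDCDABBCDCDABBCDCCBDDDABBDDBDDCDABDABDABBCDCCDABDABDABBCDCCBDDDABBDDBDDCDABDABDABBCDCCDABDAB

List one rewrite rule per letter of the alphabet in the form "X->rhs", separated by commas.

  step 4 ⇒ step 5: DABBCDCCBDDDABBDDBDDCDABDABDABBCDCCDABDABDABBCDCCBDDDABBDDBDDCDABDABDABBCDCCDABDABCDABDABDABBCDCCBDDDABBDDDABBCDCCBDDDABBDD ⇒ DAB·BCD·C·C·BDD·DAB·BDD·BDD·C·DAB·DAB·DAB·BCD·C·C·DAB·DAB·C·DAB·DAB·BDD·DAB·BCD·C·DAB·BCD·C·DAB·BCD·C·C·BDD·DAB·BDD·BDD·DAB·BCD·C·DAB·BCD·C·DAB·BCD·C·C·BDD·DAB·BDD·BDD·C·DAB·DAB·DAB·BCD·C·C·DAB·DAB·C·DAB·DAB·BDD·DAB·BCD·C·DAB·BCD·C·DAB·BCD·C·C·BDD·DAB·BDD·BDD·DAB·BCD·C·DAB·BCD·C·BDD·DAB·BCD·C·DAB·BCD·C·DAB·BCD·C·C·BDD·DAB·BDD·BDD·C·DAB·DAB·DAB·BCD·C·C·DAB·DAB·DAB·BCD·C·C·BDD·DAB·BDD·BDD·C·DAB·DAB·DAB·BCD·C·C·DAB·DAB
    A ↦ BCD
    B ↦ C
    C ↦ BDD
    D ↦ DAB

A->BCD, B->C, C->BDD, D->DAB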